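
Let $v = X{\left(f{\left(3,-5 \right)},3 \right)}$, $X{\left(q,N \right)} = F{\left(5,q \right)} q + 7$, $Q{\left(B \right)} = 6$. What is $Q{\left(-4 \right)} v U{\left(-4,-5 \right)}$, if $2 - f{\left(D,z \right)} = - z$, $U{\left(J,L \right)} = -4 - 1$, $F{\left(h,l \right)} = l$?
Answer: $-480$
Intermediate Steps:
$U{\left(J,L \right)} = -5$ ($U{\left(J,L \right)} = -4 - 1 = -5$)
$f{\left(D,z \right)} = 2 + z$ ($f{\left(D,z \right)} = 2 - - z = 2 + z$)
$X{\left(q,N \right)} = 7 + q^{2}$ ($X{\left(q,N \right)} = q q + 7 = q^{2} + 7 = 7 + q^{2}$)
$v = 16$ ($v = 7 + \left(2 - 5\right)^{2} = 7 + \left(-3\right)^{2} = 7 + 9 = 16$)
$Q{\left(-4 \right)} v U{\left(-4,-5 \right)} = 6 \cdot 16 \left(-5\right) = 96 \left(-5\right) = -480$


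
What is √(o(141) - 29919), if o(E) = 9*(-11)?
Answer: I*√30018 ≈ 173.26*I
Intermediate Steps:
o(E) = -99
√(o(141) - 29919) = √(-99 - 29919) = √(-30018) = I*√30018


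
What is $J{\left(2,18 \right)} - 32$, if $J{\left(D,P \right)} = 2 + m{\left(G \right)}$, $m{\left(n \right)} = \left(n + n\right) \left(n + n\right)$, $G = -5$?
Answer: $70$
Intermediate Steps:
$m{\left(n \right)} = 4 n^{2}$ ($m{\left(n \right)} = 2 n 2 n = 4 n^{2}$)
$J{\left(D,P \right)} = 102$ ($J{\left(D,P \right)} = 2 + 4 \left(-5\right)^{2} = 2 + 4 \cdot 25 = 2 + 100 = 102$)
$J{\left(2,18 \right)} - 32 = 102 - 32 = 70$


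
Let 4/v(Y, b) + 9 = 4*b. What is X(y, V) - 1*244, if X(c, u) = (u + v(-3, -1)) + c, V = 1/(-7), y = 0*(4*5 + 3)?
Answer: -22245/91 ≈ -244.45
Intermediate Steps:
y = 0 (y = 0*(20 + 3) = 0*23 = 0)
v(Y, b) = 4/(-9 + 4*b)
V = -1/7 ≈ -0.14286
X(c, u) = -4/13 + c + u (X(c, u) = (u + 4/(-9 + 4*(-1))) + c = (u + 4/(-9 - 4)) + c = (u + 4/(-13)) + c = (u + 4*(-1/13)) + c = (u - 4/13) + c = (-4/13 + u) + c = -4/13 + c + u)
X(y, V) - 1*244 = (-4/13 + 0 - 1/7) - 1*244 = -41/91 - 244 = -22245/91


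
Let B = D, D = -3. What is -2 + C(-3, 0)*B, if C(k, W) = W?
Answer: -2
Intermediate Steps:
B = -3
-2 + C(-3, 0)*B = -2 + 0*(-3) = -2 + 0 = -2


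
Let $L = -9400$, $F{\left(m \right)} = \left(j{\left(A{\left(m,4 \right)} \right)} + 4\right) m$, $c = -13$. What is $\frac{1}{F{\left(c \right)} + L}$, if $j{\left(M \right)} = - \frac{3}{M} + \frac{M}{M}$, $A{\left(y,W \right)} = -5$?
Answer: $- \frac{5}{47364} \approx -0.00010557$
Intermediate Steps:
$j{\left(M \right)} = 1 - \frac{3}{M}$ ($j{\left(M \right)} = - \frac{3}{M} + 1 = 1 - \frac{3}{M}$)
$F{\left(m \right)} = \frac{28 m}{5}$ ($F{\left(m \right)} = \left(\frac{-3 - 5}{-5} + 4\right) m = \left(\left(- \frac{1}{5}\right) \left(-8\right) + 4\right) m = \left(\frac{8}{5} + 4\right) m = \frac{28 m}{5}$)
$\frac{1}{F{\left(c \right)} + L} = \frac{1}{\frac{28}{5} \left(-13\right) - 9400} = \frac{1}{- \frac{364}{5} - 9400} = \frac{1}{- \frac{47364}{5}} = - \frac{5}{47364}$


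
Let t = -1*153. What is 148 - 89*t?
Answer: 13765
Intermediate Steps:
t = -153
148 - 89*t = 148 - 89*(-153) = 148 + 13617 = 13765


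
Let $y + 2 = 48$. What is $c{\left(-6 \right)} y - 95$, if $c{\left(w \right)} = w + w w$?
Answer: $1285$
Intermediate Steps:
$c{\left(w \right)} = w + w^{2}$
$y = 46$ ($y = -2 + 48 = 46$)
$c{\left(-6 \right)} y - 95 = - 6 \left(1 - 6\right) 46 - 95 = \left(-6\right) \left(-5\right) 46 - 95 = 30 \cdot 46 - 95 = 1380 - 95 = 1285$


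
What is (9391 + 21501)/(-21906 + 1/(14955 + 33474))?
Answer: -1496068668/1060885673 ≈ -1.4102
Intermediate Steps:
(9391 + 21501)/(-21906 + 1/(14955 + 33474)) = 30892/(-21906 + 1/48429) = 30892/(-1060885673/48429) = 30892*(-48429/1060885673) = -1496068668/1060885673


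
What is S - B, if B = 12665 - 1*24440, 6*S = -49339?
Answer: 21311/6 ≈ 3551.8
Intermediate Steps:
S = -49339/6 (S = (⅙)*(-49339) = -49339/6 ≈ -8223.2)
B = -11775 (B = 12665 - 24440 = -11775)
S - B = -49339/6 - 1*(-11775) = -49339/6 + 11775 = 21311/6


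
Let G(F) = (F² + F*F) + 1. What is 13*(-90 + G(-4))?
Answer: -741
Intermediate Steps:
G(F) = 1 + 2*F² (G(F) = (F² + F²) + 1 = 2*F² + 1 = 1 + 2*F²)
13*(-90 + G(-4)) = 13*(-90 + (1 + 2*(-4)²)) = 13*(-90 + (1 + 2*16)) = 13*(-90 + (1 + 32)) = 13*(-90 + 33) = 13*(-57) = -741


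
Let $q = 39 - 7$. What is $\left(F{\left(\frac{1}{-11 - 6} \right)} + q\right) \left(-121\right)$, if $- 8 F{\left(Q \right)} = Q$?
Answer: $- \frac{526713}{136} \approx -3872.9$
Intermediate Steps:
$F{\left(Q \right)} = - \frac{Q}{8}$
$q = 32$ ($q = 39 - 7 = 32$)
$\left(F{\left(\frac{1}{-11 - 6} \right)} + q\right) \left(-121\right) = \left(- \frac{1}{8 \left(-11 - 6\right)} + 32\right) \left(-121\right) = \left(- \frac{1}{8 \left(-17\right)} + 32\right) \left(-121\right) = \left(\left(- \frac{1}{8}\right) \left(- \frac{1}{17}\right) + 32\right) \left(-121\right) = \left(\frac{1}{136} + 32\right) \left(-121\right) = \frac{4353}{136} \left(-121\right) = - \frac{526713}{136}$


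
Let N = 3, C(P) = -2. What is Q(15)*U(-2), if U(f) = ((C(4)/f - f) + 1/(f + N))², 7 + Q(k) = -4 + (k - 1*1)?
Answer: 48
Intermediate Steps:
Q(k) = -12 + k (Q(k) = -7 + (-4 + (k - 1*1)) = -7 + (-4 + (k - 1)) = -7 + (-4 + (-1 + k)) = -7 + (-5 + k) = -12 + k)
U(f) = (1/(3 + f) - f - 2/f)² (U(f) = ((-2/f - f) + 1/(f + 3))² = ((-f - 2/f) + 1/(3 + f))² = (1/(3 + f) - f - 2/f)²)
Q(15)*U(-2) = (-12 + 15)*((6 - 2 + (-2)³ + 3*(-2)²)²/((-2)²*(3 - 2)²)) = 3*((¼)*(6 - 2 - 8 + 3*4)²/1²) = 3*((¼)*1*(6 - 2 - 8 + 12)²) = 3*((¼)*1*8²) = 3*((¼)*1*64) = 3*16 = 48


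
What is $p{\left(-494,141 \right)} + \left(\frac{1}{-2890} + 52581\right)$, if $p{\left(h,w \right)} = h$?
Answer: $\frac{150531429}{2890} \approx 52087.0$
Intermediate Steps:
$p{\left(-494,141 \right)} + \left(\frac{1}{-2890} + 52581\right) = -494 + \left(\frac{1}{-2890} + 52581\right) = -494 + \left(- \frac{1}{2890} + 52581\right) = -494 + \frac{151959089}{2890} = \frac{150531429}{2890}$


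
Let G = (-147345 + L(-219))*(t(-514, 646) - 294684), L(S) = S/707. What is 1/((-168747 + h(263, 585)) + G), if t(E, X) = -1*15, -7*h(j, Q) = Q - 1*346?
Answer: 707/30699599088398 ≈ 2.3030e-11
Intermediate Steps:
h(j, Q) = 346/7 - Q/7 (h(j, Q) = -(Q - 1*346)/7 = -(Q - 346)/7 = -(-346 + Q)/7 = 346/7 - Q/7)
t(E, X) = -15
L(S) = S/707 (L(S) = S*(1/707) = S/707)
G = 30699718416666/707 (G = (-147345 + (1/707)*(-219))*(-15 - 294684) = (-147345 - 219/707)*(-294699) = -104173134/707*(-294699) = 30699718416666/707 ≈ 4.3423e+10)
1/((-168747 + h(263, 585)) + G) = 1/((-168747 + (346/7 - ⅐*585)) + 30699718416666/707) = 1/((-168747 + (346/7 - 585/7)) + 30699718416666/707) = 1/((-168747 - 239/7) + 30699718416666/707) = 1/(-1181468/7 + 30699718416666/707) = 1/(30699599088398/707) = 707/30699599088398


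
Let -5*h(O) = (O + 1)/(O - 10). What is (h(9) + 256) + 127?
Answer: 385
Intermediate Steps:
h(O) = -(1 + O)/(5*(-10 + O)) (h(O) = -(O + 1)/(5*(O - 10)) = -(1 + O)/(5*(-10 + O)))
(h(9) + 256) + 127 = ((-1 - 1*9)/(5*(-10 + 9)) + 256) + 127 = ((⅕)*(-1 - 9)/(-1) + 256) + 127 = ((⅕)*(-1)*(-10) + 256) + 127 = (2 + 256) + 127 = 258 + 127 = 385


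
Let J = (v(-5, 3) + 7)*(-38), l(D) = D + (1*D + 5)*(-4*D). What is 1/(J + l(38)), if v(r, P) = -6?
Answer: -1/6536 ≈ -0.00015300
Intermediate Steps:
l(D) = D - 4*D*(5 + D) (l(D) = D + (D + 5)*(-4*D) = D + (5 + D)*(-4*D) = D - 4*D*(5 + D))
J = -38 (J = (-6 + 7)*(-38) = 1*(-38) = -38)
1/(J + l(38)) = 1/(-38 - 1*38*(19 + 4*38)) = 1/(-38 - 1*38*(19 + 152)) = 1/(-38 - 1*38*171) = 1/(-38 - 6498) = 1/(-6536) = -1/6536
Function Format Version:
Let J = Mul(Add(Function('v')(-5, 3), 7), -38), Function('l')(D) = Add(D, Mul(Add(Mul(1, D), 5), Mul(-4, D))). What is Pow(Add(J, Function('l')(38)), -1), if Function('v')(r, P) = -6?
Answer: Rational(-1, 6536) ≈ -0.00015300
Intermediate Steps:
Function('l')(D) = Add(D, Mul(-4, D, Add(5, D))) (Function('l')(D) = Add(D, Mul(Add(D, 5), Mul(-4, D))) = Add(D, Mul(Add(5, D), Mul(-4, D))) = Add(D, Mul(-4, D, Add(5, D))))
J = -38 (J = Mul(Add(-6, 7), -38) = Mul(1, -38) = -38)
Pow(Add(J, Function('l')(38)), -1) = Pow(Add(-38, Mul(-1, 38, Add(19, Mul(4, 38)))), -1) = Pow(Add(-38, Mul(-1, 38, Add(19, 152))), -1) = Pow(Add(-38, Mul(-1, 38, 171)), -1) = Pow(Add(-38, -6498), -1) = Pow(-6536, -1) = Rational(-1, 6536)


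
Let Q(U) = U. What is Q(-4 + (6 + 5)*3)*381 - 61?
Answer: 10988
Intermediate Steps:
Q(-4 + (6 + 5)*3)*381 - 61 = (-4 + (6 + 5)*3)*381 - 61 = (-4 + 11*3)*381 - 61 = (-4 + 33)*381 - 61 = 29*381 - 61 = 11049 - 61 = 10988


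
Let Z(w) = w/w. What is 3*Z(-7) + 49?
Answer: 52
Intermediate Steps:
Z(w) = 1
3*Z(-7) + 49 = 3*1 + 49 = 3 + 49 = 52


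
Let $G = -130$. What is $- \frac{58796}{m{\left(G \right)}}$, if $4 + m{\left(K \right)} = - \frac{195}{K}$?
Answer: $\frac{117592}{5} \approx 23518.0$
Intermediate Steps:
$m{\left(K \right)} = -4 - \frac{195}{K}$
$- \frac{58796}{m{\left(G \right)}} = - \frac{58796}{-4 - \frac{195}{-130}} = - \frac{58796}{-4 - - \frac{3}{2}} = - \frac{58796}{-4 + \frac{3}{2}} = - \frac{58796}{- \frac{5}{2}} = \left(-58796\right) \left(- \frac{2}{5}\right) = \frac{117592}{5}$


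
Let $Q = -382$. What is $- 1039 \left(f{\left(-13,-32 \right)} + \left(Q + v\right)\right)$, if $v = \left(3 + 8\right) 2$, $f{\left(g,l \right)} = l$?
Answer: $407288$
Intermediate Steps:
$v = 22$ ($v = 11 \cdot 2 = 22$)
$- 1039 \left(f{\left(-13,-32 \right)} + \left(Q + v\right)\right) = - 1039 \left(-32 + \left(-382 + 22\right)\right) = - 1039 \left(-32 - 360\right) = \left(-1039\right) \left(-392\right) = 407288$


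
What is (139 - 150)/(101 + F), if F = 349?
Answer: -11/450 ≈ -0.024444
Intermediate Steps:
(139 - 150)/(101 + F) = (139 - 150)/(101 + 349) = -11/450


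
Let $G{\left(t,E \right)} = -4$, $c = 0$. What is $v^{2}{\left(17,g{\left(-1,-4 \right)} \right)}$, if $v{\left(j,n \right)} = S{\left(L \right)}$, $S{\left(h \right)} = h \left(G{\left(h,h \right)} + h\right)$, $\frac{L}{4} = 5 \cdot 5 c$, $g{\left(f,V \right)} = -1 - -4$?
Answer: $0$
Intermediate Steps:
$g{\left(f,V \right)} = 3$ ($g{\left(f,V \right)} = -1 + 4 = 3$)
$L = 0$ ($L = 4 \cdot 5 \cdot 5 \cdot 0 = 4 \cdot 25 \cdot 0 = 4 \cdot 0 = 0$)
$S{\left(h \right)} = h \left(-4 + h\right)$
$v{\left(j,n \right)} = 0$ ($v{\left(j,n \right)} = 0 \left(-4 + 0\right) = 0 \left(-4\right) = 0$)
$v^{2}{\left(17,g{\left(-1,-4 \right)} \right)} = 0^{2} = 0$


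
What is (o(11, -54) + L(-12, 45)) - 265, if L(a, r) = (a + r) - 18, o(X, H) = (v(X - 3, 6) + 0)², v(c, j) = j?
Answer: -214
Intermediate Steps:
o(X, H) = 36 (o(X, H) = (6 + 0)² = 6² = 36)
L(a, r) = -18 + a + r
(o(11, -54) + L(-12, 45)) - 265 = (36 + (-18 - 12 + 45)) - 265 = (36 + 15) - 265 = 51 - 265 = -214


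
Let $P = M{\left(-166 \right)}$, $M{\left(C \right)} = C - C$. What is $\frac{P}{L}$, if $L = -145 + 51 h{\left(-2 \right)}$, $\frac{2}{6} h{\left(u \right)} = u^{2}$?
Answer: $0$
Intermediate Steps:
$M{\left(C \right)} = 0$
$h{\left(u \right)} = 3 u^{2}$
$P = 0$
$L = 467$ ($L = -145 + 51 \cdot 3 \left(-2\right)^{2} = -145 + 51 \cdot 3 \cdot 4 = -145 + 51 \cdot 12 = -145 + 612 = 467$)
$\frac{P}{L} = \frac{0}{467} = 0 \cdot \frac{1}{467} = 0$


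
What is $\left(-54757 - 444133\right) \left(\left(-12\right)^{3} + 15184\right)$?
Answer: $-6713063840$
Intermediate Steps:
$\left(-54757 - 444133\right) \left(\left(-12\right)^{3} + 15184\right) = - 498890 \left(-1728 + 15184\right) = \left(-498890\right) 13456 = -6713063840$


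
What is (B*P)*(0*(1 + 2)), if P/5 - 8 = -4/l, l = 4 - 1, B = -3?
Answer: 0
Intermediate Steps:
l = 3
P = 100/3 (P = 40 + 5*(-4/3) = 40 - 20/3 = 100/3 ≈ 33.333)
(B*P)*(0*(1 + 2)) = (-3*100/3)*(0*(1 + 2)) = -0*3 = -100*0 = 0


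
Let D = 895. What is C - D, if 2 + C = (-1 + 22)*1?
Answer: -876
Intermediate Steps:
C = 19 (C = -2 + (-1 + 22)*1 = -2 + 21*1 = -2 + 21 = 19)
C - D = 19 - 1*895 = 19 - 895 = -876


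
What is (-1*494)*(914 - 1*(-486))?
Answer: -691600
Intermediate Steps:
(-1*494)*(914 - 1*(-486)) = -494*(914 + 486) = -494*1400 = -691600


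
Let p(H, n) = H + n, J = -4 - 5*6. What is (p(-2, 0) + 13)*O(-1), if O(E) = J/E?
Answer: 374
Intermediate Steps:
J = -34 (J = -4 - 30 = -34)
O(E) = -34/E
(p(-2, 0) + 13)*O(-1) = ((-2 + 0) + 13)*(-34/(-1)) = (-2 + 13)*(-34*(-1)) = 11*34 = 374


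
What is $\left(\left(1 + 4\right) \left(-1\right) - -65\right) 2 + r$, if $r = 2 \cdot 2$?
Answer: $124$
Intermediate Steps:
$r = 4$
$\left(\left(1 + 4\right) \left(-1\right) - -65\right) 2 + r = \left(\left(1 + 4\right) \left(-1\right) - -65\right) 2 + 4 = \left(5 \left(-1\right) + 65\right) 2 + 4 = \left(-5 + 65\right) 2 + 4 = 60 \cdot 2 + 4 = 120 + 4 = 124$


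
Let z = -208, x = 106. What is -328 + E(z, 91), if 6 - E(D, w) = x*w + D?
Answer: -9760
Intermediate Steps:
E(D, w) = 6 - D - 106*w (E(D, w) = 6 - (106*w + D) = 6 - (D + 106*w) = 6 + (-D - 106*w) = 6 - D - 106*w)
-328 + E(z, 91) = -328 + (6 - 1*(-208) - 106*91) = -328 + (6 + 208 - 9646) = -328 - 9432 = -9760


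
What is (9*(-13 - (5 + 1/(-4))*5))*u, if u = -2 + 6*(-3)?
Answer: 6615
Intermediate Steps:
u = -20 (u = -2 - 18 = -20)
(9*(-13 - (5 + 1/(-4))*5))*u = (9*(-13 - (5 + 1/(-4))*5))*(-20) = (9*(-13 - (5 + 1*(-1/4))*5))*(-20) = (9*(-13 - (5 - 1/4)*5))*(-20) = (9*(-13 - 19*5/4))*(-20) = (9*(-13 - 1*95/4))*(-20) = (9*(-13 - 95/4))*(-20) = (9*(-147/4))*(-20) = -1323/4*(-20) = 6615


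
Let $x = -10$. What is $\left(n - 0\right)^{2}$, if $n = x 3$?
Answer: $900$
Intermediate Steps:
$n = -30$ ($n = \left(-10\right) 3 = -30$)
$\left(n - 0\right)^{2} = \left(-30 - 0\right)^{2} = \left(-30 + 0\right)^{2} = \left(-30\right)^{2} = 900$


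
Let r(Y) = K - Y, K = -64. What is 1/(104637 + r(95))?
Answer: 1/104478 ≈ 9.5714e-6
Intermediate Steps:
r(Y) = -64 - Y
1/(104637 + r(95)) = 1/(104637 + (-64 - 1*95)) = 1/(104637 + (-64 - 95)) = 1/(104637 - 159) = 1/104478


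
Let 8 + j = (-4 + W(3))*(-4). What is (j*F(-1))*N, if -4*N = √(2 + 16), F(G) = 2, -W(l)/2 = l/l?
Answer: -24*√2 ≈ -33.941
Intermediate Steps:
W(l) = -2 (W(l) = -2*l/l = -2*1 = -2)
j = 16 (j = -8 + (-4 - 2)*(-4) = -8 - 6*(-4) = -8 + 24 = 16)
N = -3*√2/4 (N = -√(2 + 16)/4 = -3*√2/4 ≈ -1.0607)
(j*F(-1))*N = (16*2)*(-3*√2/4) = 32*(-3*√2/4) = -24*√2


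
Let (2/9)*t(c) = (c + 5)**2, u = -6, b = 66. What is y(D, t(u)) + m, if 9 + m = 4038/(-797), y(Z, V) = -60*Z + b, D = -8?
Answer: 423951/797 ≈ 531.93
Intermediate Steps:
t(c) = 9*(5 + c)**2/2 (t(c) = 9*(c + 5)**2/2 = 9*(5 + c)**2/2)
y(Z, V) = 66 - 60*Z (y(Z, V) = -60*Z + 66 = 66 - 60*Z)
m = -11211/797 (m = -9 + 4038/(-797) = -9 + 4038*(-1/797) = -9 - 4038/797 = -11211/797 ≈ -14.066)
y(D, t(u)) + m = (66 - 60*(-8)) - 11211/797 = (66 + 480) - 11211/797 = 546 - 11211/797 = 423951/797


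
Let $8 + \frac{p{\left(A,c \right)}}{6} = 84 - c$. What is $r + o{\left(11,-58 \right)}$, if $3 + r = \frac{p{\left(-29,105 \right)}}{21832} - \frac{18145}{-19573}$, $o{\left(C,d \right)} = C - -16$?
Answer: $\frac{5324180801}{213658868} \approx 24.919$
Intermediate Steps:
$p{\left(A,c \right)} = 456 - 6 c$ ($p{\left(A,c \right)} = -48 + 6 \left(84 - c\right) = -48 - \left(-504 + 6 c\right) = 456 - 6 c$)
$o{\left(C,d \right)} = 16 + C$ ($o{\left(C,d \right)} = C + 16 = 16 + C$)
$r = - \frac{444608635}{213658868}$ ($r = -3 + \left(\frac{456 - 630}{21832} - \frac{18145}{-19573}\right) = -3 + \left(\left(456 - 630\right) \frac{1}{21832} - - \frac{18145}{19573}\right) = -3 + \left(\left(-174\right) \frac{1}{21832} + \frac{18145}{19573}\right) = -3 + \left(- \frac{87}{10916} + \frac{18145}{19573}\right) = -3 + \frac{196367969}{213658868} = - \frac{444608635}{213658868} \approx -2.0809$)
$r + o{\left(11,-58 \right)} = - \frac{444608635}{213658868} + \left(16 + 11\right) = - \frac{444608635}{213658868} + 27 = \frac{5324180801}{213658868}$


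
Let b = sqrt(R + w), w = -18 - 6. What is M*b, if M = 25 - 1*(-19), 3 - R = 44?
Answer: 44*I*sqrt(65) ≈ 354.74*I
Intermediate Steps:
w = -24
R = -41 (R = 3 - 1*44 = 3 - 44 = -41)
b = I*sqrt(65) (b = sqrt(-41 - 24) = sqrt(-65) = I*sqrt(65) ≈ 8.0623*I)
M = 44 (M = 25 + 19 = 44)
M*b = 44*(I*sqrt(65)) = 44*I*sqrt(65)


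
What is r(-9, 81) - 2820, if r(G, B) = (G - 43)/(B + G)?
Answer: -50773/18 ≈ -2820.7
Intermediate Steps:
r(G, B) = (-43 + G)/(B + G)
r(-9, 81) - 2820 = (-43 - 9)/(81 - 9) - 2820 = -52/72 - 2820 = (1/72)*(-52) - 2820 = -13/18 - 2820 = -50773/18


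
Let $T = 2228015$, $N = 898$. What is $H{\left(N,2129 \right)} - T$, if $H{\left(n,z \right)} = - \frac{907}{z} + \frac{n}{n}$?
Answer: $- \frac{4743442713}{2129} \approx -2.228 \cdot 10^{6}$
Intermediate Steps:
$H{\left(n,z \right)} = 1 - \frac{907}{z}$ ($H{\left(n,z \right)} = - \frac{907}{z} + 1 = 1 - \frac{907}{z}$)
$H{\left(N,2129 \right)} - T = \frac{-907 + 2129}{2129} - 2228015 = \frac{1}{2129} \cdot 1222 - 2228015 = \frac{1222}{2129} - 2228015 = - \frac{4743442713}{2129}$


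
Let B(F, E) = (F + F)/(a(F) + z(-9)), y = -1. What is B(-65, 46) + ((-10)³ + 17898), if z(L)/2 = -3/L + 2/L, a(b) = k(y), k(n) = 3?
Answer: 488872/29 ≈ 16858.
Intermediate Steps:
a(b) = 3
z(L) = -2/L (z(L) = 2*(-3/L + 2/L) = 2*(-1/L) = -2/L)
B(F, E) = 18*F/29 (B(F, E) = (F + F)/(3 - 2/(-9)) = (2*F)/(3 - 2*(-⅑)) = (2*F)/(3 + 2/9) = (2*F)/(29/9) = (2*F)*(9/29) = 18*F/29)
B(-65, 46) + ((-10)³ + 17898) = (18/29)*(-65) + ((-10)³ + 17898) = -1170/29 + (-1000 + 17898) = -1170/29 + 16898 = 488872/29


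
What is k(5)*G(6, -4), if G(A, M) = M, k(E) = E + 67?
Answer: -288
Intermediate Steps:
k(E) = 67 + E
k(5)*G(6, -4) = (67 + 5)*(-4) = 72*(-4) = -288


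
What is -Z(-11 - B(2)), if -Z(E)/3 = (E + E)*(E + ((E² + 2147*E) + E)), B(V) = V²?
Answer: 2880900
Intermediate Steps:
Z(E) = -6*E*(E² + 2149*E) (Z(E) = -3*(E + E)*(E + ((E² + 2147*E) + E)) = -3*2*E*(E + (E² + 2148*E)) = -3*2*E*(E² + 2149*E) = -6*E*(E² + 2149*E))
-Z(-11 - B(2)) = -6*(-11 - 1*2²)²*(-2149 - (-11 - 1*2²)) = -6*(-11 - 1*4)²*(-2149 - (-11 - 1*4)) = -6*(-11 - 4)²*(-2149 - (-11 - 4)) = -6*(-15)²*(-2149 - 1*(-15)) = -6*225*(-2149 + 15) = -6*225*(-2134) = -1*(-2880900) = 2880900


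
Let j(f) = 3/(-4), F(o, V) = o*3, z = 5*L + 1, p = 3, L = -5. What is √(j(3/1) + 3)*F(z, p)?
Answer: -108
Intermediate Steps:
z = -24 (z = 5*(-5) + 1 = -25 + 1 = -24)
F(o, V) = 3*o
j(f) = -¾ (j(f) = 3*(-¼) = -¾)
√(j(3/1) + 3)*F(z, p) = √(-¾ + 3)*(3*(-24)) = √(9/4)*(-72) = (3/2)*(-72) = -108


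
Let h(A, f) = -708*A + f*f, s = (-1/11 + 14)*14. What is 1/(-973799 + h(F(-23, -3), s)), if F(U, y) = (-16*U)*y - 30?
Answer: -121/16094003 ≈ -7.5183e-6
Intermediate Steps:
F(U, y) = -30 - 16*U*y (F(U, y) = -16*U*y - 30 = -30 - 16*U*y)
s = 2142/11 (s = (-1*1/11 + 14)*14 = (-1/11 + 14)*14 = (153/11)*14 = 2142/11 ≈ 194.73)
h(A, f) = f² - 708*A (h(A, f) = -708*A + f² = f² - 708*A)
1/(-973799 + h(F(-23, -3), s)) = 1/(-973799 + ((2142/11)² - 708*(-30 - 16*(-23)*(-3)))) = 1/(-973799 + (4588164/121 - 708*(-30 - 1104))) = 1/(-973799 + (4588164/121 - 708*(-1134))) = 1/(-973799 + (4588164/121 + 802872)) = 1/(-973799 + 101735676/121) = 1/(-16094003/121) = -121/16094003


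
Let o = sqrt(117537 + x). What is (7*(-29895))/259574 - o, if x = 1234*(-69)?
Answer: -29895/37082 - 3*sqrt(3599) ≈ -180.78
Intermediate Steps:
x = -85146
o = 3*sqrt(3599) (o = sqrt(117537 - 85146) = sqrt(32391) = 3*sqrt(3599) ≈ 179.98)
(7*(-29895))/259574 - o = (7*(-29895))/259574 - 3*sqrt(3599) = -209265*1/259574 - 3*sqrt(3599) = -29895/37082 - 3*sqrt(3599)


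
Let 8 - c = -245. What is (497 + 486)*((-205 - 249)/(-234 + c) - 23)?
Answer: -875853/19 ≈ -46098.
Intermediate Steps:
c = 253 (c = 8 - 1*(-245) = 8 + 245 = 253)
(497 + 486)*((-205 - 249)/(-234 + c) - 23) = (497 + 486)*((-205 - 249)/(-234 + 253) - 23) = 983*(-454/19 - 23) = 983*(-891/19) = -875853/19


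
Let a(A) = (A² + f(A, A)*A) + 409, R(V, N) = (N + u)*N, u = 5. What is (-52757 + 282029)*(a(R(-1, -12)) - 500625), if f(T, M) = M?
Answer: -111450036288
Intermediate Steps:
R(V, N) = N*(5 + N) (R(V, N) = (N + 5)*N = (5 + N)*N = N*(5 + N))
a(A) = 409 + 2*A² (a(A) = (A² + A*A) + 409 = (A² + A²) + 409 = 2*A² + 409 = 409 + 2*A²)
(-52757 + 282029)*(a(R(-1, -12)) - 500625) = (-52757 + 282029)*((409 + 2*(-12*(5 - 12))²) - 500625) = 229272*((409 + 2*(-12*(-7))²) - 500625) = 229272*((409 + 2*84²) - 500625) = 229272*((409 + 2*7056) - 500625) = 229272*((409 + 14112) - 500625) = 229272*(14521 - 500625) = 229272*(-486104) = -111450036288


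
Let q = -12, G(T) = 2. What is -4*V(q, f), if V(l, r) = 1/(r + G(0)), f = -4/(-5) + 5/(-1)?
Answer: 20/11 ≈ 1.8182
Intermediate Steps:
f = -21/5 (f = -4*(-⅕) + 5*(-1) = ⅘ - 5 = -21/5 ≈ -4.2000)
V(l, r) = 1/(2 + r) (V(l, r) = 1/(r + 2) = 1/(2 + r))
-4*V(q, f) = -4/(2 - 21/5) = -4/(-11/5) = -4*(-5/11) = 20/11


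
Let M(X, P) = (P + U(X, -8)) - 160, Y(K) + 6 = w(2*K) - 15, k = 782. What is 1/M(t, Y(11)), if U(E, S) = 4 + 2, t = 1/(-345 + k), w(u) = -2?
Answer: -1/177 ≈ -0.0056497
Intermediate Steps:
t = 1/437 (t = 1/(-345 + 782) = 1/437 ≈ 0.0022883)
Y(K) = -23 (Y(K) = -6 + (-2 - 15) = -6 - 17 = -23)
U(E, S) = 6
M(X, P) = -154 + P (M(X, P) = (P + 6) - 160 = (6 + P) - 160 = -154 + P)
1/M(t, Y(11)) = 1/(-154 - 23) = 1/(-177) = -1/177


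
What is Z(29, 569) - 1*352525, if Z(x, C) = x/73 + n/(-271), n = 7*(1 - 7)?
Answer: -6973991150/19783 ≈ -3.5252e+5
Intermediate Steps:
n = -42 (n = 7*(-6) = -42)
Z(x, C) = 42/271 + x/73 (Z(x, C) = x/73 - 42/(-271) = x*(1/73) - 42*(-1/271) = x/73 + 42/271 = 42/271 + x/73)
Z(29, 569) - 1*352525 = (42/271 + (1/73)*29) - 1*352525 = (42/271 + 29/73) - 352525 = 10925/19783 - 352525 = -6973991150/19783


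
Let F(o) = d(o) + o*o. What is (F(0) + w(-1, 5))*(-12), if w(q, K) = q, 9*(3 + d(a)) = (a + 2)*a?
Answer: 48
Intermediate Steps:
d(a) = -3 + a*(2 + a)/9 (d(a) = -3 + ((a + 2)*a)/9 = -3 + ((2 + a)*a)/9 = -3 + (a*(2 + a))/9 = -3 + a*(2 + a)/9)
F(o) = -3 + 2*o/9 + 10*o²/9 (F(o) = (-3 + o²/9 + 2*o/9) + o*o = (-3 + o²/9 + 2*o/9) + o² = -3 + 2*o/9 + 10*o²/9)
(F(0) + w(-1, 5))*(-12) = ((-3 + (2/9)*0 + (10/9)*0²) - 1)*(-12) = ((-3 + 0 + (10/9)*0) - 1)*(-12) = ((-3 + 0 + 0) - 1)*(-12) = (-3 - 1)*(-12) = -4*(-12) = 48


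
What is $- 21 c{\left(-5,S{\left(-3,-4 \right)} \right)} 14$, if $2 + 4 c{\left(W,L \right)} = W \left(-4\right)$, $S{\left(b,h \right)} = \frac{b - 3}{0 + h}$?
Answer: $-1323$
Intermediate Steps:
$S{\left(b,h \right)} = \frac{-3 + b}{h}$
$c{\left(W,L \right)} = - \frac{1}{2} - W$ ($c{\left(W,L \right)} = - \frac{1}{2} + \frac{W \left(-4\right)}{4} = - \frac{1}{2} + \frac{\left(-4\right) W}{4} = - \frac{1}{2} - W$)
$- 21 c{\left(-5,S{\left(-3,-4 \right)} \right)} 14 = - 21 \left(- \frac{1}{2} - -5\right) 14 = - 21 \left(- \frac{1}{2} + 5\right) 14 = \left(-21\right) \frac{9}{2} \cdot 14 = \left(- \frac{189}{2}\right) 14 = -1323$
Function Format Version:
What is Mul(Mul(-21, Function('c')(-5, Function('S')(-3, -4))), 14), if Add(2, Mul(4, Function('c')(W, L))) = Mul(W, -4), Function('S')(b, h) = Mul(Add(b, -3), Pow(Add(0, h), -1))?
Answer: -1323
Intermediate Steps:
Function('S')(b, h) = Mul(Pow(h, -1), Add(-3, b)) (Function('S')(b, h) = Mul(Add(-3, b), Pow(h, -1)) = Mul(Pow(h, -1), Add(-3, b)))
Function('c')(W, L) = Add(Rational(-1, 2), Mul(-1, W)) (Function('c')(W, L) = Add(Rational(-1, 2), Mul(Rational(1, 4), Mul(W, -4))) = Add(Rational(-1, 2), Mul(Rational(1, 4), Mul(-4, W))) = Add(Rational(-1, 2), Mul(-1, W)))
Mul(Mul(-21, Function('c')(-5, Function('S')(-3, -4))), 14) = Mul(Mul(-21, Add(Rational(-1, 2), Mul(-1, -5))), 14) = Mul(Mul(-21, Add(Rational(-1, 2), 5)), 14) = Mul(Mul(-21, Rational(9, 2)), 14) = Mul(Rational(-189, 2), 14) = -1323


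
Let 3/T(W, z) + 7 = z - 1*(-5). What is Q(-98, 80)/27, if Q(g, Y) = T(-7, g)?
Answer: -1/900 ≈ -0.0011111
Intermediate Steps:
T(W, z) = 3/(-2 + z) (T(W, z) = 3/(-7 + (z - 1*(-5))) = 3/(-7 + (z + 5)) = 3/(-7 + (5 + z)) = 3/(-2 + z))
Q(g, Y) = 3/(-2 + g)
Q(-98, 80)/27 = (3/(-2 - 98))/27 = (3/(-100))/27 = (3*(-1/100))/27 = (1/27)*(-3/100) = -1/900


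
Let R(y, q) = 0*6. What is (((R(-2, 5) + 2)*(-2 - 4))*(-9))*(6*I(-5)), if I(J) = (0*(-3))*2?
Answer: 0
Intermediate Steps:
I(J) = 0 (I(J) = 0*2 = 0)
R(y, q) = 0
(((R(-2, 5) + 2)*(-2 - 4))*(-9))*(6*I(-5)) = (((0 + 2)*(-2 - 4))*(-9))*(6*0) = ((2*(-6))*(-9))*0 = -12*(-9)*0 = 108*0 = 0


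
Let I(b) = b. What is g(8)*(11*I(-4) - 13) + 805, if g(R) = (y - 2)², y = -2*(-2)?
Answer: 577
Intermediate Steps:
y = 4
g(R) = 4 (g(R) = (4 - 2)² = 2² = 4)
g(8)*(11*I(-4) - 13) + 805 = 4*(11*(-4) - 13) + 805 = 4*(-44 - 13) + 805 = 4*(-57) + 805 = -228 + 805 = 577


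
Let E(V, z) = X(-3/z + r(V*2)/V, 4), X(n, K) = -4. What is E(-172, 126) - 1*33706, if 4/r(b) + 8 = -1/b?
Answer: -33710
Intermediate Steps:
r(b) = 4/(-8 - 1/b)
E(V, z) = -4
E(-172, 126) - 1*33706 = -4 - 1*33706 = -4 - 33706 = -33710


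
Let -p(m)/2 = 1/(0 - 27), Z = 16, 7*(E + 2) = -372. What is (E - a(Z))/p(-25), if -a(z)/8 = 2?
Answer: -3699/7 ≈ -528.43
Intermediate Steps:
E = -386/7 (E = -2 + (⅐)*(-372) = -2 - 372/7 = -386/7 ≈ -55.143)
a(z) = -16 (a(z) = -8*2 = -16)
p(m) = 2/27 (p(m) = -2/(0 - 27) = -2/(-27) = -2*(-1/27) = 2/27)
(E - a(Z))/p(-25) = (-386/7 - 1*(-16))/(2/27) = (-386/7 + 16)*(27/2) = -274/7*27/2 = -3699/7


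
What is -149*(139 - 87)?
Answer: -7748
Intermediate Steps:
-149*(139 - 87) = -149*52 = -7748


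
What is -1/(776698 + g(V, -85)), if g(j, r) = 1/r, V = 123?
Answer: -85/66019329 ≈ -1.2875e-6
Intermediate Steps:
-1/(776698 + g(V, -85)) = -1/(776698 + 1/(-85)) = -1/(776698 - 1/85) = -1/66019329/85 = -1*85/66019329 = -85/66019329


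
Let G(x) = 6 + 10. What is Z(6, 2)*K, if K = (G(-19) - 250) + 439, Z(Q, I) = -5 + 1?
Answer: -820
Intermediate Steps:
G(x) = 16
Z(Q, I) = -4
K = 205 (K = (16 - 250) + 439 = -234 + 439 = 205)
Z(6, 2)*K = -4*205 = -820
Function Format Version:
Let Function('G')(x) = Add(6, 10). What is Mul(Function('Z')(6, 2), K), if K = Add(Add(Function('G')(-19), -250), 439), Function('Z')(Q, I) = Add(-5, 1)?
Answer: -820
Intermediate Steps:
Function('G')(x) = 16
Function('Z')(Q, I) = -4
K = 205 (K = Add(Add(16, -250), 439) = Add(-234, 439) = 205)
Mul(Function('Z')(6, 2), K) = Mul(-4, 205) = -820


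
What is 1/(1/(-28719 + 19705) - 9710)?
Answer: -9014/87525941 ≈ -0.00010299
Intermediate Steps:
1/(1/(-28719 + 19705) - 9710) = 1/(1/(-9014) - 9710) = 1/(-1/9014 - 9710) = 1/(-87525941/9014) = -9014/87525941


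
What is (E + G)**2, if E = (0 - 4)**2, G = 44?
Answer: 3600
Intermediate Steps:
E = 16 (E = (-4)**2 = 16)
(E + G)**2 = (16 + 44)**2 = 60**2 = 3600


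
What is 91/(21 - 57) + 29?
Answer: 953/36 ≈ 26.472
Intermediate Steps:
91/(21 - 57) + 29 = 91/(-36) + 29 = 91*(-1/36) + 29 = -91/36 + 29 = 953/36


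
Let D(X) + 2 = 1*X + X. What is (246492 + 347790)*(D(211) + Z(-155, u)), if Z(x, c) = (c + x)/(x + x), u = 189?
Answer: 38677655406/155 ≈ 2.4953e+8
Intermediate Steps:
Z(x, c) = (c + x)/(2*x) (Z(x, c) = (c + x)/((2*x)) = (c + x)*(1/(2*x)) = (c + x)/(2*x))
D(X) = -2 + 2*X (D(X) = -2 + (1*X + X) = -2 + (X + X) = -2 + 2*X)
(246492 + 347790)*(D(211) + Z(-155, u)) = (246492 + 347790)*((-2 + 2*211) + (½)*(189 - 155)/(-155)) = 594282*((-2 + 422) + (½)*(-1/155)*34) = 594282*(420 - 17/155) = 594282*(65083/155) = 38677655406/155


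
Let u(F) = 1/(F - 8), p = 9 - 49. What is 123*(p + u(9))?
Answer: -4797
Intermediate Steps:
p = -40
u(F) = 1/(-8 + F)
123*(p + u(9)) = 123*(-40 + 1/(-8 + 9)) = 123*(-40 + 1/1) = 123*(-40 + 1) = 123*(-39) = -4797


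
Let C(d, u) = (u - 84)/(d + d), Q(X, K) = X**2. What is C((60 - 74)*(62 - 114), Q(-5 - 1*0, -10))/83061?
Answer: -59/120936816 ≈ -4.8786e-7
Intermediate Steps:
C(d, u) = (-84 + u)/(2*d) (C(d, u) = (-84 + u)/((2*d)) = (-84 + u)*(1/(2*d)) = (-84 + u)/(2*d))
C((60 - 74)*(62 - 114), Q(-5 - 1*0, -10))/83061 = ((-84 + (-5 - 1*0)**2)/(2*(((60 - 74)*(62 - 114)))))/83061 = ((-84 + (-5 + 0)**2)/(2*((-14*(-52)))))*(1/83061) = ((1/2)*(-84 + (-5)**2)/728)*(1/83061) = ((1/2)*(1/728)*(-84 + 25))*(1/83061) = ((1/2)*(1/728)*(-59))*(1/83061) = -59/1456*1/83061 = -59/120936816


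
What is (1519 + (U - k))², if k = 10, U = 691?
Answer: 4840000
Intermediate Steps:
(1519 + (U - k))² = (1519 + (691 - 1*10))² = (1519 + (691 - 10))² = (1519 + 681)² = 2200² = 4840000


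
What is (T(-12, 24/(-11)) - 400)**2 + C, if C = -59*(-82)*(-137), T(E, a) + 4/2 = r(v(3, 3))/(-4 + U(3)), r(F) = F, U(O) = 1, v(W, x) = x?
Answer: -500397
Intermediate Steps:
T(E, a) = -3 (T(E, a) = -2 + 3/(-4 + 1) = -2 + 3/(-3) = -2 - 1/3*3 = -2 - 1 = -3)
C = -662806 (C = 4838*(-137) = -662806)
(T(-12, 24/(-11)) - 400)**2 + C = (-3 - 400)**2 - 662806 = (-403)**2 - 662806 = 162409 - 662806 = -500397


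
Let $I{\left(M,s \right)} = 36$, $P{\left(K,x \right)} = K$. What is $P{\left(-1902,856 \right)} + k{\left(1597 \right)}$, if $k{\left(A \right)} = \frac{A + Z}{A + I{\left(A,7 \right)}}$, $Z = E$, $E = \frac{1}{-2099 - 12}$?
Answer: $- \frac{6553322960}{3447263} \approx -1901.0$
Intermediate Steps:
$E = - \frac{1}{2111}$ ($E = \frac{1}{-2111} = - \frac{1}{2111} \approx -0.00047371$)
$Z = - \frac{1}{2111} \approx -0.00047371$
$k{\left(A \right)} = \frac{- \frac{1}{2111} + A}{36 + A}$ ($k{\left(A \right)} = \frac{A - \frac{1}{2111}}{A + 36} = \frac{- \frac{1}{2111} + A}{36 + A}$)
$P{\left(-1902,856 \right)} + k{\left(1597 \right)} = -1902 + \frac{- \frac{1}{2111} + 1597}{36 + 1597} = -1902 + \frac{1}{1633} \cdot \frac{3371266}{2111} = -1902 + \frac{3371266}{3447263} = - \frac{6553322960}{3447263}$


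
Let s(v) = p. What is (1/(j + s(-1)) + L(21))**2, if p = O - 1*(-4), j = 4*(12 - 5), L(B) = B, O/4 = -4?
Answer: 113569/256 ≈ 443.63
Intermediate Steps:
O = -16 (O = 4*(-4) = -16)
j = 28 (j = 4*7 = 28)
p = -12 (p = -16 - 1*(-4) = -16 + 4 = -12)
s(v) = -12
(1/(j + s(-1)) + L(21))**2 = (1/(28 - 12) + 21)**2 = (1/16 + 21)**2 = (337/16)**2 = 113569/256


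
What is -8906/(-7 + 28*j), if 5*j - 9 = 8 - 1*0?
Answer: -44530/441 ≈ -100.98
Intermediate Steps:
j = 17/5 (j = 9/5 + (8 - 1*0)/5 = 9/5 + (8 + 0)/5 = 9/5 + (⅕)*8 = 9/5 + 8/5 = 17/5 ≈ 3.4000)
-8906/(-7 + 28*j) = -8906/(-7 + 28*(17/5)) = -8906/(-7 + 476/5) = -8906/441/5 = -8906*5/441 = -44530/441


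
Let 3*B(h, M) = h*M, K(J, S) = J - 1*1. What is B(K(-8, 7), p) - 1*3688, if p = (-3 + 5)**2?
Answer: -3700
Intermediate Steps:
K(J, S) = -1 + J (K(J, S) = J - 1 = -1 + J)
p = 4 (p = 2**2 = 4)
B(h, M) = M*h/3 (B(h, M) = (h*M)/3 = (M*h)/3 = M*h/3)
B(K(-8, 7), p) - 1*3688 = (1/3)*4*(-1 - 8) - 1*3688 = (1/3)*4*(-9) - 3688 = -12 - 3688 = -3700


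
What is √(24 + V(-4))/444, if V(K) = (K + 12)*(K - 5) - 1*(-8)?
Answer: I*√10/222 ≈ 0.014244*I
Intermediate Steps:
V(K) = 8 + (-5 + K)*(12 + K) (V(K) = (12 + K)*(-5 + K) + 8 = (-5 + K)*(12 + K) + 8 = 8 + (-5 + K)*(12 + K))
√(24 + V(-4))/444 = √(24 + (-52 + (-4)² + 7*(-4)))/444 = √(24 + (-52 + 16 - 28))*(1/444) = √(24 - 64)*(1/444) = √(-40)*(1/444) = (2*I*√10)*(1/444) = I*√10/222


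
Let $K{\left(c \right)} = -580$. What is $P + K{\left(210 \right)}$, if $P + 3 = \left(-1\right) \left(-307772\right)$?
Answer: $307189$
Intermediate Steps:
$P = 307769$ ($P = -3 - -307772 = -3 + 307772 = 307769$)
$P + K{\left(210 \right)} = 307769 - 580 = 307189$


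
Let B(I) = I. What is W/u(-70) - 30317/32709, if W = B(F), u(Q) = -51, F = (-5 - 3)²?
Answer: -1213181/556053 ≈ -2.1818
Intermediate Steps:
F = 64 (F = (-8)² = 64)
W = 64
W/u(-70) - 30317/32709 = 64/(-51) - 30317/32709 = 64*(-1/51) - 30317*1/32709 = -64/51 - 30317/32709 = -1213181/556053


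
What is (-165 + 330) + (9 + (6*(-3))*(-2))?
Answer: 210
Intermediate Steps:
(-165 + 330) + (9 + (6*(-3))*(-2)) = 165 + (9 - 18*(-2)) = 165 + (9 + 36) = 165 + 45 = 210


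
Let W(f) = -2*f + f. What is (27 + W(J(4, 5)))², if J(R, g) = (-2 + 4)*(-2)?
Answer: 961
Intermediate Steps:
J(R, g) = -4 (J(R, g) = 2*(-2) = -4)
W(f) = -f
(27 + W(J(4, 5)))² = (27 - 1*(-4))² = (27 + 4)² = 31² = 961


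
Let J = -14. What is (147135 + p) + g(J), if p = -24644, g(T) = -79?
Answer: 122412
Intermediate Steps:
(147135 + p) + g(J) = (147135 - 24644) - 79 = 122491 - 79 = 122412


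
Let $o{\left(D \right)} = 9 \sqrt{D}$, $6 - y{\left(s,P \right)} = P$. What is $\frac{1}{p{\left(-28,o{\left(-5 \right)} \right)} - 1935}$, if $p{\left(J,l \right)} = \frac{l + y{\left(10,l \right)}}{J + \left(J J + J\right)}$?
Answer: $- \frac{364}{704337} \approx -0.0005168$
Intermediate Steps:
$y{\left(s,P \right)} = 6 - P$
$p{\left(J,l \right)} = \frac{6}{J^{2} + 2 J}$ ($p{\left(J,l \right)} = \frac{l - \left(-6 + l\right)}{J + \left(J J + J\right)} = \frac{6}{J + \left(J^{2} + J\right)} = \frac{6}{J + \left(J + J^{2}\right)} = \frac{6}{J^{2} + 2 J}$)
$\frac{1}{p{\left(-28,o{\left(-5 \right)} \right)} - 1935} = \frac{1}{\frac{6}{\left(-28\right) \left(2 - 28\right)} - 1935} = \frac{1}{6 \left(- \frac{1}{28}\right) \frac{1}{-26} - 1935} = \frac{1}{6 \left(- \frac{1}{28}\right) \left(- \frac{1}{26}\right) - 1935} = \frac{1}{\frac{3}{364} - 1935} = \frac{1}{- \frac{704337}{364}} = - \frac{364}{704337}$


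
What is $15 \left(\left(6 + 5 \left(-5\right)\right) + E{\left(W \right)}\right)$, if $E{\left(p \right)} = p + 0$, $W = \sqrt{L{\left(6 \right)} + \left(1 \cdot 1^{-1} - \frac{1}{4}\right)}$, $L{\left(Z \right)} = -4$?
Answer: $-285 + \frac{15 i \sqrt{13}}{2} \approx -285.0 + 27.042 i$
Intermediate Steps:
$W = \frac{i \sqrt{13}}{2}$ ($W = \sqrt{-4 + \left(1 \cdot 1^{-1} - \frac{1}{4}\right)} = \sqrt{-4 + \left(1 \cdot 1 - \frac{1}{4}\right)} = \sqrt{-4 + \left(1 - \frac{1}{4}\right)} = \sqrt{-4 + \frac{3}{4}} = \sqrt{- \frac{13}{4}} = \frac{i \sqrt{13}}{2} \approx 1.8028 i$)
$E{\left(p \right)} = p$
$15 \left(\left(6 + 5 \left(-5\right)\right) + E{\left(W \right)}\right) = 15 \left(\left(6 + 5 \left(-5\right)\right) + \frac{i \sqrt{13}}{2}\right) = 15 \left(\left(6 - 25\right) + \frac{i \sqrt{13}}{2}\right) = 15 \left(-19 + \frac{i \sqrt{13}}{2}\right) = -285 + \frac{15 i \sqrt{13}}{2}$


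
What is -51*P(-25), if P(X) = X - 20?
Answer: 2295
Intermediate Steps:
P(X) = -20 + X
-51*P(-25) = -51*(-20 - 25) = -51*(-45) = 2295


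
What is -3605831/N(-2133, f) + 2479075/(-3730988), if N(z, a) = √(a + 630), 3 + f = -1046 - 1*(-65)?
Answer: -46775/70396 + 3605831*I*√354/354 ≈ -0.66446 + 1.9165e+5*I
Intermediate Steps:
f = -984 (f = -3 + (-1046 - 1*(-65)) = -3 + (-1046 + 65) = -3 - 981 = -984)
N(z, a) = √(630 + a)
-3605831/N(-2133, f) + 2479075/(-3730988) = -3605831/√(630 - 984) + 2479075/(-3730988) = -3605831*(-I*√354/354) + 2479075*(-1/3730988) = -3605831*(-I*√354/354) - 46775/70396 = -(-3605831)*I*√354/354 - 46775/70396 = 3605831*I*√354/354 - 46775/70396 = -46775/70396 + 3605831*I*√354/354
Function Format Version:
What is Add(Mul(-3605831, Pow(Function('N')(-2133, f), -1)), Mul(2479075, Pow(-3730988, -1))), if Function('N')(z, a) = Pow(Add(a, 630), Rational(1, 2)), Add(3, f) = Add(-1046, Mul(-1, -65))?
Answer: Add(Rational(-46775, 70396), Mul(Rational(3605831, 354), I, Pow(354, Rational(1, 2)))) ≈ Add(-0.66446, Mul(1.9165e+5, I))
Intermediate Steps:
f = -984 (f = Add(-3, Add(-1046, Mul(-1, -65))) = Add(-3, Add(-1046, 65)) = Add(-3, -981) = -984)
Function('N')(z, a) = Pow(Add(630, a), Rational(1, 2))
Add(Mul(-3605831, Pow(Function('N')(-2133, f), -1)), Mul(2479075, Pow(-3730988, -1))) = Add(Mul(-3605831, Pow(Pow(Add(630, -984), Rational(1, 2)), -1)), Mul(2479075, Pow(-3730988, -1))) = Add(Mul(-3605831, Pow(Pow(-354, Rational(1, 2)), -1)), Mul(2479075, Rational(-1, 3730988))) = Add(Mul(-3605831, Pow(Mul(I, Pow(354, Rational(1, 2))), -1)), Rational(-46775, 70396)) = Add(Mul(-3605831, Mul(Rational(-1, 354), I, Pow(354, Rational(1, 2)))), Rational(-46775, 70396)) = Add(Mul(Rational(3605831, 354), I, Pow(354, Rational(1, 2))), Rational(-46775, 70396)) = Add(Rational(-46775, 70396), Mul(Rational(3605831, 354), I, Pow(354, Rational(1, 2))))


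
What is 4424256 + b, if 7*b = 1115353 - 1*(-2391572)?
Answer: 34476717/7 ≈ 4.9252e+6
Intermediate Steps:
b = 3506925/7 (b = (1115353 - 1*(-2391572))/7 = (1115353 + 2391572)/7 = (1/7)*3506925 = 3506925/7 ≈ 5.0099e+5)
4424256 + b = 4424256 + 3506925/7 = 34476717/7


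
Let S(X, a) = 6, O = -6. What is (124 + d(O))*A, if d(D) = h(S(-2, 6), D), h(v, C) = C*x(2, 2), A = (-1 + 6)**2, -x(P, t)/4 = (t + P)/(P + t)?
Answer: 3700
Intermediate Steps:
x(P, t) = -4 (x(P, t) = -4*(t + P)/(P + t) = -4*(P + t)/(P + t) = -4*1 = -4)
A = 25 (A = 5**2 = 25)
h(v, C) = -4*C (h(v, C) = C*(-4) = -4*C)
d(D) = -4*D
(124 + d(O))*A = (124 - 4*(-6))*25 = (124 + 24)*25 = 148*25 = 3700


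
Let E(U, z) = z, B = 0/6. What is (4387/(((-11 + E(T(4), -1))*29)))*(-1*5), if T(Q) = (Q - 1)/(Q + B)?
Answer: 21935/348 ≈ 63.032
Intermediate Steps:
B = 0 (B = 0*(⅙) = 0)
T(Q) = (-1 + Q)/Q (T(Q) = (Q - 1)/(Q + 0) = (-1 + Q)/Q)
(4387/(((-11 + E(T(4), -1))*29)))*(-1*5) = (4387/(((-11 - 1)*29)))*(-1*5) = (4387/((-12*29)))*(-5) = (4387/(-348))*(-5) = (4387*(-1/348))*(-5) = -4387/348*(-5) = 21935/348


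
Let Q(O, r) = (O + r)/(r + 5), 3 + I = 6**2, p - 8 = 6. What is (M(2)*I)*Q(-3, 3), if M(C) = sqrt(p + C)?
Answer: 0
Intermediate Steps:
p = 14 (p = 8 + 6 = 14)
I = 33 (I = -3 + 6**2 = -3 + 36 = 33)
Q(O, r) = (O + r)/(5 + r)
M(C) = sqrt(14 + C)
(M(2)*I)*Q(-3, 3) = (sqrt(14 + 2)*33)*((-3 + 3)/(5 + 3)) = (sqrt(16)*33)*(0/8) = (4*33)*((1/8)*0) = 132*0 = 0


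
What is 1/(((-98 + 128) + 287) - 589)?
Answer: -1/272 ≈ -0.0036765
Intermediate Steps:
1/(((-98 + 128) + 287) - 589) = 1/((30 + 287) - 589) = 1/(317 - 589) = 1/(-272) = -1/272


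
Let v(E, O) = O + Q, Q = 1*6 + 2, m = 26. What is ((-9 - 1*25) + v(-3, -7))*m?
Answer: -858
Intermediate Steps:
Q = 8 (Q = 6 + 2 = 8)
v(E, O) = 8 + O (v(E, O) = O + 8 = 8 + O)
((-9 - 1*25) + v(-3, -7))*m = ((-9 - 1*25) + (8 - 7))*26 = ((-9 - 25) + 1)*26 = (-34 + 1)*26 = -33*26 = -858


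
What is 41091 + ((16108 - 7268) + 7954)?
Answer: 57885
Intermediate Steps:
41091 + ((16108 - 7268) + 7954) = 41091 + (8840 + 7954) = 41091 + 16794 = 57885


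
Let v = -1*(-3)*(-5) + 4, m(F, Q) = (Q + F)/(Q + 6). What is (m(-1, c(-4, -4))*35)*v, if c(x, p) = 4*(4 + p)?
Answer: 385/6 ≈ 64.167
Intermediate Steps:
c(x, p) = 16 + 4*p
m(F, Q) = (F + Q)/(6 + Q)
v = -11 (v = 3*(-5) + 4 = -15 + 4 = -11)
(m(-1, c(-4, -4))*35)*v = (((-1 + (16 + 4*(-4)))/(6 + (16 + 4*(-4))))*35)*(-11) = (((-1 + (16 - 16))/(6 + (16 - 16)))*35)*(-11) = (((-1 + 0)/(6 + 0))*35)*(-11) = ((-1/6)*35)*(-11) = (((⅙)*(-1))*35)*(-11) = -⅙*35*(-11) = -35/6*(-11) = 385/6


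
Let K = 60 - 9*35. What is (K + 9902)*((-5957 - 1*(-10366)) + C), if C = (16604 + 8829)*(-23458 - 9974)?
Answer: -8202570578609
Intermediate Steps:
K = -255 (K = 60 - 315 = -255)
C = -850276056 (C = 25433*(-33432) = -850276056)
(K + 9902)*((-5957 - 1*(-10366)) + C) = (-255 + 9902)*((-5957 - 1*(-10366)) - 850276056) = 9647*((-5957 + 10366) - 850276056) = 9647*(4409 - 850276056) = 9647*(-850271647) = -8202570578609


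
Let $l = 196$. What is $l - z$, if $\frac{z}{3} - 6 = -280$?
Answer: $1018$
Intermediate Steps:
$z = -822$ ($z = 18 + 3 \left(-280\right) = 18 - 840 = -822$)
$l - z = 196 - -822 = 196 + 822 = 1018$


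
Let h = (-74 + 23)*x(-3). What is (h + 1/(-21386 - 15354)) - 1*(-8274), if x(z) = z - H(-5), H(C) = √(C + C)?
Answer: 309607979/36740 + 51*I*√10 ≈ 8427.0 + 161.28*I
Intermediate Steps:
H(C) = √2*√C (H(C) = √(2*C) = √2*√C)
x(z) = z - I*√10 (x(z) = z - √2*√(-5) = z - √2*I*√5 = z - I*√10)
h = 153 + 51*I*√10 (h = (-74 + 23)*(-3 - I*√10) = -51*(-3 - I*√10) = 153 + 51*I*√10 ≈ 153.0 + 161.28*I)
(h + 1/(-21386 - 15354)) - 1*(-8274) = ((153 + 51*I*√10) + 1/(-21386 - 15354)) - 1*(-8274) = ((153 + 51*I*√10) + 1/(-36740)) + 8274 = ((153 + 51*I*√10) - 1/36740) + 8274 = (5621219/36740 + 51*I*√10) + 8274 = 309607979/36740 + 51*I*√10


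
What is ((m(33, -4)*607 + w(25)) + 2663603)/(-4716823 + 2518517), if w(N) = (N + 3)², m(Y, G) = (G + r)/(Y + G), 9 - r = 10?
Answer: -38632094/31875437 ≈ -1.2120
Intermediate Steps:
r = -1 (r = 9 - 1*10 = 9 - 10 = -1)
m(Y, G) = (-1 + G)/(G + Y) (m(Y, G) = (G - 1)/(Y + G) = (-1 + G)/(G + Y))
w(N) = (3 + N)²
((m(33, -4)*607 + w(25)) + 2663603)/(-4716823 + 2518517) = ((((-1 - 4)/(-4 + 33))*607 + (3 + 25)²) + 2663603)/(-4716823 + 2518517) = (((-5/29)*607 + 28²) + 2663603)/(-2198306) = ((((1/29)*(-5))*607 + 784) + 2663603)*(-1/2198306) = ((-5/29*607 + 784) + 2663603)*(-1/2198306) = ((-3035/29 + 784) + 2663603)*(-1/2198306) = (19701/29 + 2663603)*(-1/2198306) = (77264188/29)*(-1/2198306) = -38632094/31875437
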